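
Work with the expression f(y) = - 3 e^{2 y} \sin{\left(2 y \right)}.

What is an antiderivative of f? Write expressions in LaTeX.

An antiderivative is F(y) = - \frac{3 e^{2 y} \sin{\left(2 y \right)}}{4} + \frac{3 e^{2 y} \cos{\left(2 y \right)}}{4}.

Any candidate F(y) must reproduce f(y) exactly when differentiated.
Check: d/dy[- \frac{3 e^{2 y} \sin{\left(2 y \right)}}{4} + \frac{3 e^{2 y} \cos{\left(2 y \right)}}{4}] = - 3 e^{2 y} \sin{\left(2 y \right)} = f(y).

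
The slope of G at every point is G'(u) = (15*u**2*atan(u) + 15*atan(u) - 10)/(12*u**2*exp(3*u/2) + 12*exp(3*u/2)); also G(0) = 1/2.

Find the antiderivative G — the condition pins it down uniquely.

G'(u) has the shape v'r + vr' for v = -5*atan(u)/6 and r = exp(-3*u/2) — it is the derivative of the product v*r.
A general antiderivative is -5*exp(-3*u/2)*atan(u)/6 + C.
The condition gives C = 1/2 - (0) = 1/2.
So G(u) = (3*exp(3*u/2) - 5*atan(u))*exp(-3*u/2)/6.
Check: d/du[(3*exp(3*u/2) - 5*atan(u))*exp(-3*u/2)/6] = (15*u**2*atan(u) + 15*atan(u) - 10)/(12*u**2*exp(3*u/2) + 12*exp(3*u/2)) = G'(u).

G(u) = (3*exp(3*u/2) - 5*atan(u))*exp(-3*u/2)/6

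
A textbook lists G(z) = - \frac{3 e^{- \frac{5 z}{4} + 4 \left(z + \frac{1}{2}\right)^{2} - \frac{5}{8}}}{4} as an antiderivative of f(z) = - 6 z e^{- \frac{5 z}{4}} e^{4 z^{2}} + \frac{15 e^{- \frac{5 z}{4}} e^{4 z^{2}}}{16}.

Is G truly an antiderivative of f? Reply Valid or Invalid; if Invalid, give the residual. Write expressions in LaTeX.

Invalid: d/dz[G] - f = \frac{\left(- 96 z e^{\frac{5 z}{4}} + \frac{96 z e^{- \frac{11 z}{4}}}{e^{\frac{3}{8}}} - 33 e^{\frac{5 z}{4}} - \frac{15 e^{- \frac{11 z}{4}}}{e^{\frac{3}{8}}}\right) e^{\frac{3}{8}} e^{\frac{3 z}{2}} e^{4 z^{2}}}{16}, which is not 0.

d/dz[G] = \frac{\left(- 96 z - 33\right) e^{\frac{3}{8}} e^{\frac{11 z}{4}} e^{4 z^{2}}}{16}
d/dz[G] - f(z) = \frac{\left(- 96 z e^{\frac{5 z}{4}} + \frac{96 z e^{- \frac{11 z}{4}}}{e^{\frac{3}{8}}} - 33 e^{\frac{5 z}{4}} - \frac{15 e^{- \frac{11 z}{4}}}{e^{\frac{3}{8}}}\right) e^{\frac{3}{8}} e^{\frac{3 z}{2}} e^{4 z^{2}}}{16} != 0.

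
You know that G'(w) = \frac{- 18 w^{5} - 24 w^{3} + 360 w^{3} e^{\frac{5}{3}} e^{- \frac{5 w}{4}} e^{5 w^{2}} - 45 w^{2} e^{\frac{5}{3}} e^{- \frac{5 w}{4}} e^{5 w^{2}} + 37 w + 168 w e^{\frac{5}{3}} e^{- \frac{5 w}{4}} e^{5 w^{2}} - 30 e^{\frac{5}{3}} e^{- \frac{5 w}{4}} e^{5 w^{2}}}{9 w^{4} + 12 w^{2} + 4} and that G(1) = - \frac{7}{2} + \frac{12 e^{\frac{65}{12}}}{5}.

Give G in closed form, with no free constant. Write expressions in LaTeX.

Recognize the product-rule pattern: G'(w) = u'v + uv' with u = \frac{3}{3 w^{2} + 2}, v = - w^{4} - \frac{2 w^{2}}{3} + 4 e^{5 w^{2} - \frac{5 w}{4} + \frac{5}{3}} - \frac{5}{2}, so integration by parts undoes it.
A general antiderivative is \frac{3 \left(- w^{4} - \frac{2 w^{2}}{3} + 4 e^{5 w^{2} - \frac{5 w}{4} + \frac{5}{3}} - \frac{5}{2}\right)}{3 w^{2} + 2} + C.
The condition gives C = - \frac{7}{2} + \frac{12 e^{\frac{65}{12}}}{5} - (- \frac{5}{2} + \frac{12 e^{\frac{65}{12}}}{5}) = -1.
So G(w) = - \frac{3 w^{4}}{3 w^{2} + 2} - \frac{2 w^{2}}{3 w^{2} + 2} - 1 + \frac{12 e^{\frac{5}{3}} e^{5 w^{2}}}{3 w^{2} e^{\frac{5 w}{4}} + 2 e^{\frac{5 w}{4}}} - \frac{15}{6 w^{2} + 4}.
Check: d/dw[- \frac{3 w^{4}}{3 w^{2} + 2} - \frac{2 w^{2}}{3 w^{2} + 2} - 1 + \frac{12 e^{\frac{5}{3}} e^{5 w^{2}}}{3 w^{2} e^{\frac{5 w}{4}} + 2 e^{\frac{5 w}{4}}} - \frac{15}{6 w^{2} + 4}] = \frac{- 18 w^{5} e^{\frac{5 w}{2}} + 360 w^{3} e^{\frac{5}{3}} e^{\frac{5 w}{4}} e^{5 w^{2}} - 24 w^{3} e^{\frac{5 w}{2}} - 45 w^{2} e^{\frac{5}{3}} e^{\frac{5 w}{4}} e^{5 w^{2}} + 168 w e^{\frac{5}{3}} e^{\frac{5 w}{4}} e^{5 w^{2}} + 37 w e^{\frac{5 w}{2}} - 30 e^{\frac{5}{3}} e^{\frac{5 w}{4}} e^{5 w^{2}}}{9 w^{4} e^{\frac{5 w}{2}} + 12 w^{2} e^{\frac{5 w}{2}} + 4 e^{\frac{5 w}{2}}}, which equals G'(w).

G(w) = - \frac{3 w^{4}}{3 w^{2} + 2} - \frac{2 w^{2}}{3 w^{2} + 2} - 1 + \frac{12 e^{\frac{5}{3}} e^{5 w^{2}}}{3 w^{2} e^{\frac{5 w}{4}} + 2 e^{\frac{5 w}{4}}} - \frac{15}{6 w^{2} + 4}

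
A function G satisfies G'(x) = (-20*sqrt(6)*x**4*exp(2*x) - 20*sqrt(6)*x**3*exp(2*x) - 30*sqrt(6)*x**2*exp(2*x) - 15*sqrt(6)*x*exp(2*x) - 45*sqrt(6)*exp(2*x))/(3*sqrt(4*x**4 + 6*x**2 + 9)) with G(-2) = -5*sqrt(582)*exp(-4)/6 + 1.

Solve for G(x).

Recognize the product-rule pattern: G'(x) = u'v + uv' with u = -5*sqrt(2*x**4/3 + x**2 + 3/2), v = exp(2*x), so integration by parts undoes it.
A general antiderivative is -5*sqrt(2*x**4/3 + x**2 + 3/2)*exp(2*x) + C.
The condition gives C = -5*sqrt(582)*exp(-4)/6 + 1 - (-5*sqrt(582)*exp(-4)/6) = 1.
So G(x) = -5*sqrt(2*x**4/3 + x**2 + 3/2)*exp(2*x) + 1.
Check: d/dx[-5*sqrt(2*x**4/3 + x**2 + 3/2)*exp(2*x) + 1] = sqrt(6)*(-40*x**4*exp(2*x) - 40*x**3*exp(2*x) - 60*x**2*exp(2*x) - 30*x*exp(2*x) - 90*exp(2*x))/(6*sqrt(4*x**4 + 6*x**2 + 9)), which equals G'(x).

G(x) = -5*sqrt(2*x**4/3 + x**2 + 3/2)*exp(2*x) + 1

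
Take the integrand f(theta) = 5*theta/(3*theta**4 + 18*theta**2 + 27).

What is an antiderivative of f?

f matches the chain-rule pattern g'(h)*h' with inner function h(theta) = 6*theta**2 + 18; substituting u = h(theta) collapses the integral.
Check: d/dtheta[-5/(6*theta**2 + 18)] = 5*theta/(3*theta**4 + 18*theta**2 + 27) = f(theta).

An antiderivative is F(theta) = -5/(6*theta**2 + 18).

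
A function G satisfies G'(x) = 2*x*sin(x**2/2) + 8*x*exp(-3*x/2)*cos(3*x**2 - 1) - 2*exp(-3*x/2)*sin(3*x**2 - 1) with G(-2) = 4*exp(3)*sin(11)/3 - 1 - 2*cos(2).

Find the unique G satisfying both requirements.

G(x) = (-6*exp(3*x/2)*cos(x**2/2) - 3*exp(3*x/2) + 4*sin(3*x**2 - 1))*exp(-3*x/2)/3

The integrand splits into summands that can be handled one at a time.
A general antiderivative is -2*cos(x**2/2) + 4*exp(-3*x/2)*sin(3*x**2 - 1)/3 + C.
The condition gives C = 4*exp(3)*sin(11)/3 - 1 - 2*cos(2) - (4*exp(3)*sin(11)/3 - 2*cos(2)) = -1.
So G(x) = (-6*exp(3*x/2)*cos(x**2/2) - 3*exp(3*x/2) + 4*sin(3*x**2 - 1))*exp(-3*x/2)/3.
Check: d/dx[(-6*exp(3*x/2)*cos(x**2/2) - 3*exp(3*x/2) + 4*sin(3*x**2 - 1))*exp(-3*x/2)/3] = (2*x*exp(3*x/2)*sin(x**2/2) + 8*x*cos(3*x**2 - 1) - 2*sin(3*x**2 - 1))*exp(-3*x/2), which equals G'(x).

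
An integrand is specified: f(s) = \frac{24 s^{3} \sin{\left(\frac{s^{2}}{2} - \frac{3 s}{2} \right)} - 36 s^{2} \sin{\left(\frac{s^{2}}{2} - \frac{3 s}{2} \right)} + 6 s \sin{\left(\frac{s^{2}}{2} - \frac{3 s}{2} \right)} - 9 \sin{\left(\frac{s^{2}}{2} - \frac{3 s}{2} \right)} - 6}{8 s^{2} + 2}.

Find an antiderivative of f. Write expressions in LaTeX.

An antiderivative is F(s) = - \frac{3 \left(2 \cos{\left(\frac{s^{2}}{2} - \frac{3 s}{2} \right)} + \operatorname{atan}{\left(2 s \right)}\right)}{2}.

Any candidate F(s) must reproduce f(s) exactly when differentiated.
Check: d/ds[- \frac{3 \left(2 \cos{\left(\frac{s^{2}}{2} - \frac{3 s}{2} \right)} + \operatorname{atan}{\left(2 s \right)}\right)}{2}] = \frac{24 s^{3} \sin{\left(\frac{s^{2}}{2} - \frac{3 s}{2} \right)} - 36 s^{2} \sin{\left(\frac{s^{2}}{2} - \frac{3 s}{2} \right)} + 6 s \sin{\left(\frac{s^{2}}{2} - \frac{3 s}{2} \right)} - 9 \sin{\left(\frac{s^{2}}{2} - \frac{3 s}{2} \right)} - 6}{8 s^{2} + 2} = f(s).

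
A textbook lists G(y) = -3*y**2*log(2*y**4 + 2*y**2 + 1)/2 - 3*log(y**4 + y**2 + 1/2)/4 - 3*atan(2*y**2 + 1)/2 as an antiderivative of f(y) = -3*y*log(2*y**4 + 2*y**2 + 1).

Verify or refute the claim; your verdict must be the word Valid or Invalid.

Invalid: d/dy[G] - f = -6*y, which is not 0.

d/dy[G] = -3*y*log(2*y**4 + 2*y**2 + 1) - 6*y
d/dy[G] - f(y) = -6*y != 0.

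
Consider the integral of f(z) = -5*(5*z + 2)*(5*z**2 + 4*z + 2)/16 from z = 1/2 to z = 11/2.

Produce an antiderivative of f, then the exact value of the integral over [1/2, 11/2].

The substitution u = -5*z**2/4 - z - 1/2 works: f is exactly (dF/du)*(du/dz) for that inner function.
F(z) = -125*z**4/64 - 25*z**3/8 - 45*z**2/16 - 5*z/4 is an antiderivative of f.
Check: d/dz[-125*z**4/64 - 25*z**3/8 - 45*z**2/16 - 5*z/4] = -125*z**3/16 - 75*z**2/8 - 45*z/8 - 5/4, which equals f(z).
F(11/2) = -2456685/1024; F(1/2) = -1885/1024.
Integral = F(11/2) - F(1/2) = -153425/64.

Antiderivative: F(z) = -125*z**4/64 - 25*z**3/8 - 45*z**2/16 - 5*z/4; value = -153425/64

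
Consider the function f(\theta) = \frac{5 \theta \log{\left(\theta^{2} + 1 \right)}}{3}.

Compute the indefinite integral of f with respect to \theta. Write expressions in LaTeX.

Recover f(\theta) by differentiating a candidate F(\theta); any mismatch rules it out.
Check: d/d\theta[\frac{5 \left(\theta^{2} \log{\left(\theta^{2} + 1 \right)} - \theta^{2} + \log{\left(\theta^{2} + 1 \right)}\right)}{6}] = \frac{5 \theta \log{\left(\theta^{2} + 1 \right)}}{3} = f(\theta).

F(\theta) = \frac{5 \left(\theta^{2} \log{\left(\theta^{2} + 1 \right)} - \theta^{2} + \log{\left(\theta^{2} + 1 \right)}\right)}{6} + C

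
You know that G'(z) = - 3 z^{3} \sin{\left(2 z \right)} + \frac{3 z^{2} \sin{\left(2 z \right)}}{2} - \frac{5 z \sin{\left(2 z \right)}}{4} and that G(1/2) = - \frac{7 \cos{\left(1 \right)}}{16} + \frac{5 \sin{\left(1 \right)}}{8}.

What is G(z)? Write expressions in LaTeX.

G(z) = \frac{24 z^{3} \cos{\left(2 z \right)} - 36 z^{2} \sin{\left(2 z \right)} - 12 z^{2} \cos{\left(2 z \right)} + 12 z \sin{\left(2 z \right)} - 26 z \cos{\left(2 z \right)} + 13 \sin{\left(2 z \right)} + 6 \cos{\left(2 z \right)}}{16}

Integrate term by term and add the pieces.
A general antiderivative is \frac{3 z^{3} \cos{\left(2 z \right)}}{2} - \frac{9 z^{2} \sin{\left(2 z \right)}}{4} - \frac{3 z^{2} \cos{\left(2 z \right)}}{4} + \frac{3 z \sin{\left(2 z \right)}}{4} - \frac{13 z \cos{\left(2 z \right)}}{8} + \frac{13 \sin{\left(2 z \right)}}{16} + \frac{3 \cos{\left(2 z \right)}}{8} + C.
The condition gives C = - \frac{7 \cos{\left(1 \right)}}{16} + \frac{5 \sin{\left(1 \right)}}{8} - (- \frac{7 \cos{\left(1 \right)}}{16} + \frac{5 \sin{\left(1 \right)}}{8}) = 0.
So G(z) = \frac{24 z^{3} \cos{\left(2 z \right)} - 36 z^{2} \sin{\left(2 z \right)} - 12 z^{2} \cos{\left(2 z \right)} + 12 z \sin{\left(2 z \right)} - 26 z \cos{\left(2 z \right)} + 13 \sin{\left(2 z \right)} + 6 \cos{\left(2 z \right)}}{16}.
Check: d/dz[\frac{24 z^{3} \cos{\left(2 z \right)} - 36 z^{2} \sin{\left(2 z \right)} - 12 z^{2} \cos{\left(2 z \right)} + 12 z \sin{\left(2 z \right)} - 26 z \cos{\left(2 z \right)} + 13 \sin{\left(2 z \right)} + 6 \cos{\left(2 z \right)}}{16}] = - 3 z^{3} \sin{\left(2 z \right)} + \frac{3 z^{2} \sin{\left(2 z \right)}}{2} - \frac{5 z \sin{\left(2 z \right)}}{4} = G'(z).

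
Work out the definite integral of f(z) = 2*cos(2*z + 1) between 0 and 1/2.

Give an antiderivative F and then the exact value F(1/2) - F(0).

Antiderivative: F(z) = sin(2*z + 1); value = -sin(1) + sin(2)

For F(z) to be correct the identity F'(z) - f(z) = 0 must hold.
F(z) = sin(2*z + 1) is an antiderivative of f.
Check: d/dz[sin(2*z + 1)] = 2*cos(2*z + 1) = f(z).
F(1/2) = sin(2); F(0) = sin(1).
Integral = F(1/2) - F(0) = -sin(1) + sin(2).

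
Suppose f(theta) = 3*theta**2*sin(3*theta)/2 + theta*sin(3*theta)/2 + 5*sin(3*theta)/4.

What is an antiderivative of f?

An antiderivative is F(theta) = -theta**2*cos(3*theta)/2 + theta*sin(3*theta)/3 - theta*cos(3*theta)/6 + sin(3*theta)/18 - 11*cos(3*theta)/36.

The integrand splits into summands that can be handled one at a time.
Check: d/dtheta[-theta**2*cos(3*theta)/2 + theta*sin(3*theta)/3 - theta*cos(3*theta)/6 + sin(3*theta)/18 - 11*cos(3*theta)/36] = 3*theta**2*sin(3*theta)/2 + theta*sin(3*theta)/2 + 5*sin(3*theta)/4 = f(theta).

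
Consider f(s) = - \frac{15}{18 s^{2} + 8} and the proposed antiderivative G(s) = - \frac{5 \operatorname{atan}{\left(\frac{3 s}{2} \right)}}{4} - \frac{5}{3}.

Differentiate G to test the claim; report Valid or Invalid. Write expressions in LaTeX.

Valid: G'(s) = f(s).

d/ds[G] = - \frac{15}{18 s^{2} + 8}
This equals f(s) exactly, so the claim holds.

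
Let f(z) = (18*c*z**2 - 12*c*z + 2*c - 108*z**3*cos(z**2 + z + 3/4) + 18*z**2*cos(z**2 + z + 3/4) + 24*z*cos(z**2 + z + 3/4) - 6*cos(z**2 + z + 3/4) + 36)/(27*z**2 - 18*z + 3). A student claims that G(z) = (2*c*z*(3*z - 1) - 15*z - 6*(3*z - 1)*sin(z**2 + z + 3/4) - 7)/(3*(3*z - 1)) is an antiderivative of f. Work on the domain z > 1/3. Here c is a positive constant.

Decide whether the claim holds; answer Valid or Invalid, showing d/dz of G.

Valid - differentiating G returns exactly f.

d/dz[G] = (18*c*z**2 - 12*c*z + 2*c - 108*z**3*cos(z**2 + z + 3/4) + 18*z**2*cos(z**2 + z + 3/4) + 24*z*cos(z**2 + z + 3/4) - 6*cos(z**2 + z + 3/4) + 36)/(27*z**2 - 18*z + 3)
This equals f(z) exactly, so the claim holds.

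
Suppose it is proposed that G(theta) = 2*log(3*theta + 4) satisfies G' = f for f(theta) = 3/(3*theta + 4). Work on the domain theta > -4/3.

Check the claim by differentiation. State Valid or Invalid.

Invalid: d/dtheta[G] - f = 3/(3*theta + 4), which is not 0.

d/dtheta[G] = 6/(3*theta + 4)
d/dtheta[G] - f(theta) = 3/(3*theta + 4) != 0.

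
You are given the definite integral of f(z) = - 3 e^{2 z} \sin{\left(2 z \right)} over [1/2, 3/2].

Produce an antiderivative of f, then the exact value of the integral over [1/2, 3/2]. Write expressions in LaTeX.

Antiderivative: F(z) = - \frac{3 e^{2 z} \sin{\left(2 z \right)}}{4} + \frac{3 e^{2 z} \cos{\left(2 z \right)}}{4}; value = \frac{3 e^{3} \cos{\left(3 \right)}}{4} - \frac{3 e^{3} \sin{\left(3 \right)}}{4} - \frac{3 e \cos{\left(1 \right)}}{4} + \frac{3 e \sin{\left(1 \right)}}{4}

Differentiate the proposed F(z) back; it has to land on f(z) exactly.
F(z) = - \frac{3 e^{2 z} \sin{\left(2 z \right)}}{4} + \frac{3 e^{2 z} \cos{\left(2 z \right)}}{4} is an antiderivative of f.
Check: d/dz[- \frac{3 e^{2 z} \sin{\left(2 z \right)}}{4} + \frac{3 e^{2 z} \cos{\left(2 z \right)}}{4}] = - 3 e^{2 z} \sin{\left(2 z \right)} = f(z).
F(3/2) = \frac{3 e^{3} \cos{\left(3 \right)}}{4} - \frac{3 e^{3} \sin{\left(3 \right)}}{4}; F(1/2) = - \frac{3 e \sin{\left(1 \right)}}{4} + \frac{3 e \cos{\left(1 \right)}}{4}.
Integral = F(3/2) - F(1/2) = \frac{3 e^{3} \cos{\left(3 \right)}}{4} - \frac{3 e^{3} \sin{\left(3 \right)}}{4} - \frac{3 e \cos{\left(1 \right)}}{4} + \frac{3 e \sin{\left(1 \right)}}{4}.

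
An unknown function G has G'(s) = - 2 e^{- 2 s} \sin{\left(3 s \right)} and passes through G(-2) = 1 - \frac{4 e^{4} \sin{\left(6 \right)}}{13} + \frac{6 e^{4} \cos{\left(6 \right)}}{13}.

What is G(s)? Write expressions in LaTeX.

Differentiate the proposed G(s) back; it has to land on the given G'(s).
A general antiderivative is \frac{4 e^{- 2 s} \sin{\left(3 s \right)}}{13} + \frac{6 e^{- 2 s} \cos{\left(3 s \right)}}{13} + C.
The condition gives C = 1 - \frac{4 e^{4} \sin{\left(6 \right)}}{13} + \frac{6 e^{4} \cos{\left(6 \right)}}{13} - (- \frac{4 e^{4} \sin{\left(6 \right)}}{13} + \frac{6 e^{4} \cos{\left(6 \right)}}{13}) = 1.
So G(s) = \frac{\left(13 e^{2 s} + 4 \sin{\left(3 s \right)} + 6 \cos{\left(3 s \right)}\right) e^{- 2 s}}{13}.
Check: d/ds[\frac{\left(13 e^{2 s} + 4 \sin{\left(3 s \right)} + 6 \cos{\left(3 s \right)}\right) e^{- 2 s}}{13}] = - 2 e^{- 2 s} \sin{\left(3 s \right)} = G'(s).

G(s) = \frac{\left(13 e^{2 s} + 4 \sin{\left(3 s \right)} + 6 \cos{\left(3 s \right)}\right) e^{- 2 s}}{13}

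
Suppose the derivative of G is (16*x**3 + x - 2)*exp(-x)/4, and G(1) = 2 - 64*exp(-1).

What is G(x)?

G'(x) has the shape u'v + uv' for u = -4*x**3 - 12*x**2 - 97*x/4 - 95/4 and v = exp(-x) — it is the derivative of the product u*v.
A general antiderivative is (-16*x**3 - 48*x**2 - 97*x - 95)*exp(-x)/4 + C.
The condition gives C = 2 - 64*exp(-1) - (-64*exp(-1)) = 2.
So G(x) = (-16*x**3 - 48*x**2 - 97*x + 8*exp(x) - 95)*exp(-x)/4.
Check: d/dx[(-16*x**3 - 48*x**2 - 97*x + 8*exp(x) - 95)*exp(-x)/4] = (16*x**3 + x - 2)*exp(-x)/4 = G'(x).

G(x) = (-16*x**3 - 48*x**2 - 97*x + 8*exp(x) - 95)*exp(-x)/4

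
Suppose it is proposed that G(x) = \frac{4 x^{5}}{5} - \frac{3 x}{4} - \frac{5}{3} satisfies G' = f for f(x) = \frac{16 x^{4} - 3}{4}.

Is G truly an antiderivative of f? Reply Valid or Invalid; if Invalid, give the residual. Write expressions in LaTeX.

d/dx[G] = 4 x^{4} - \frac{3}{4}
This equals f(x) exactly, so the claim holds.

Valid - differentiating G returns exactly f.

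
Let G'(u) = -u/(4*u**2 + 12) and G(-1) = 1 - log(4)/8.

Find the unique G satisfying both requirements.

The substitution w = u**2 + 3 works: G'(u) is exactly (dG/dw)*(dw/du) for that inner function.
A general antiderivative is -log(u**2 + 3)/8 + C.
The condition gives C = 1 - log(4)/8 - (-log(4)/8) = 1.
So G(u) = 1 - log(u**2 + 3)/8.
Check: d/du[1 - log(u**2 + 3)/8] = -u/(4*u**2 + 12) = G'(u).

G(u) = 1 - log(u**2 + 3)/8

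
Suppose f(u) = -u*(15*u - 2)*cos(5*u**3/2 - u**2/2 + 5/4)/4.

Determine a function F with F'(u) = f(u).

An antiderivative is F(u) = -sin(5*u**3/2 - u**2/2 + 5/4)/2.

The substitution w = 5*u**3/2 - u**2/2 + 5/4 works: f is exactly (dF/dw)*(dw/du) for that inner function.
Check: d/du[-sin(5*u**3/2 - u**2/2 + 5/4)/2] = -15*u**2*cos(5*u**3/2 - u**2/2 + 5/4)/4 + u*cos(5*u**3/2 - u**2/2 + 5/4)/2, which equals f(u).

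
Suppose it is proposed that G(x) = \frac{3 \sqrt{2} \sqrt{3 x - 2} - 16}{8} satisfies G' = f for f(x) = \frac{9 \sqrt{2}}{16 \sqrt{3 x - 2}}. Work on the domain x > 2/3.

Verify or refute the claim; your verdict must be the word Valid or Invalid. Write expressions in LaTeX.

d/dx[G] = \frac{9 \sqrt{2}}{16 \sqrt{3 x - 2}}
This equals f(x) exactly, so the claim holds.

Valid: G'(x) = f(x).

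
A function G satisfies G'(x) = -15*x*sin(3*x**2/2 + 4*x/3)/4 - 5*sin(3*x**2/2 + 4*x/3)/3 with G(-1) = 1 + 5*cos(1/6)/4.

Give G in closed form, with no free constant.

The substitution u = 3*x**2/2 + 4*x/3 works: G'(x) is exactly (dG/du)*(du/dx) for that inner function.
A general antiderivative is 5*cos(3*x**2/2 + 4*x/3)/4 + C.
The condition gives C = 1 + 5*cos(1/6)/4 - (5*cos(1/6)/4) = 1.
So G(x) = (5*cos(3*x**2/2 + 4*x/3) + 4)/4.
Check: d/dx[(5*cos(3*x**2/2 + 4*x/3) + 4)/4] = -15*x*sin(3*x**2/2 + 4*x/3)/4 - 5*sin(3*x**2/2 + 4*x/3)/3 = G'(x).

G(x) = (5*cos(3*x**2/2 + 4*x/3) + 4)/4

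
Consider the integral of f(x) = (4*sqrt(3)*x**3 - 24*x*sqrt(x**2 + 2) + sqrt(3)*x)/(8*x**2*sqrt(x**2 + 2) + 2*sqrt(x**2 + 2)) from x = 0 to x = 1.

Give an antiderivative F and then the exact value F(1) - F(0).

An antiderivative F(x) passes only if d/dx[F] lands on f(x) exactly.
F(x) = -(-sqrt(3)*sqrt(x**2 + 2) + 3*log(4*x**2 + 1))/2 is an antiderivative of f.
Check: d/dx[-(-sqrt(3)*sqrt(x**2 + 2) + 3*log(4*x**2 + 1))/2] = (4*sqrt(3)*x**3 - 24*x*sqrt(x**2 + 2) + sqrt(3)*x)/(8*x**2*sqrt(x**2 + 2) + 2*sqrt(x**2 + 2)) = f(x).
F(1) = 3/2 - 3*log(5)/2; F(0) = sqrt(6)/2.
Integral = F(1) - F(0) = -3*log(5)/2 - sqrt(6)/2 + 3/2.

Antiderivative: F(x) = -(-sqrt(3)*sqrt(x**2 + 2) + 3*log(4*x**2 + 1))/2; value = -3*log(5)/2 - sqrt(6)/2 + 3/2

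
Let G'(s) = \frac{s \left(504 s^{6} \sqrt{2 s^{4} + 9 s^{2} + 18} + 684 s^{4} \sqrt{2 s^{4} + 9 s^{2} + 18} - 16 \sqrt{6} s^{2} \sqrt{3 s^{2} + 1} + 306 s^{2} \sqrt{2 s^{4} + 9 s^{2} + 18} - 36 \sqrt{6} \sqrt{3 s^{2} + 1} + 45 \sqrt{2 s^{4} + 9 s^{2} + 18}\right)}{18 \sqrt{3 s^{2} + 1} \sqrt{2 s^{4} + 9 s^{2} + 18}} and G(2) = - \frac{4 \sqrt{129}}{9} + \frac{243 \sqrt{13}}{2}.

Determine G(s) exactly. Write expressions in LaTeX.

Check a candidate G(s) by differentiating: d/ds[G] must match the given G'(s).
A general antiderivative is - \frac{4 \left(- s^{2} - \frac{1}{2}\right)^{3} \sqrt{3 s^{2} + 1}}{3} - \frac{4 \sqrt{\frac{s^{4}}{3} + \frac{3 s^{2}}{2} + 3}}{3} + C.
The condition gives C = - \frac{4 \sqrt{129}}{9} + \frac{243 \sqrt{13}}{2} - (- \frac{4 \sqrt{129}}{9} + \frac{243 \sqrt{13}}{2}) = 0.
So G(s) = \frac{- 3 \left(- 2 s^{2} - 1\right)^{3} \sqrt{3 s^{2} + 1} - 4 \sqrt{6} \sqrt{2 s^{4} + 9 s^{2} + 18}}{18}.
Check: d/ds[\frac{- 3 \left(- 2 s^{2} - 1\right)^{3} \sqrt{3 s^{2} + 1} - 4 \sqrt{6} \sqrt{2 s^{4} + 9 s^{2} + 18}}{18}] = \frac{504 s^{7} \sqrt{2 s^{4} + 9 s^{2} + 18} + 684 s^{5} \sqrt{2 s^{4} + 9 s^{2} + 18} - 16 \sqrt{6} s^{3} \sqrt{3 s^{2} + 1} + 306 s^{3} \sqrt{2 s^{4} + 9 s^{2} + 18} - 36 \sqrt{6} s \sqrt{3 s^{2} + 1} + 45 s \sqrt{2 s^{4} + 9 s^{2} + 18}}{18 \sqrt{3 s^{2} + 1} \sqrt{2 s^{4} + 9 s^{2} + 18}}, which equals G'(s).

G(s) = \frac{- 3 \left(- 2 s^{2} - 1\right)^{3} \sqrt{3 s^{2} + 1} - 4 \sqrt{6} \sqrt{2 s^{4} + 9 s^{2} + 18}}{18}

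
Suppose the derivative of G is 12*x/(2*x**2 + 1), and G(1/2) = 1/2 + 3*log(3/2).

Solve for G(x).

The substitution u = 2*x**2 + 1 works: G'(x) is exactly (dG/du)*(du/dx) for that inner function.
A general antiderivative is 3*log(2*x**2 + 1) + C.
The condition gives C = 1/2 + 3*log(3/2) - (3*log(3/2)) = 1/2.
So G(x) = 3*log(2*x**2 + 1) + 1/2.
Check: d/dx[3*log(2*x**2 + 1) + 1/2] = 12*x/(2*x**2 + 1) = G'(x).

G(x) = 3*log(2*x**2 + 1) + 1/2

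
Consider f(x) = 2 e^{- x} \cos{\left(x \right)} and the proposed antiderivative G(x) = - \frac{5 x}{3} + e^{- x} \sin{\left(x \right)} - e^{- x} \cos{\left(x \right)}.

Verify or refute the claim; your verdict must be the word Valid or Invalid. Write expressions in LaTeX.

Invalid: d/dx[G] - f = - \frac{5}{3}, which is not 0.

d/dx[G] = \frac{\left(- 5 e^{x} + 6 \cos{\left(x \right)}\right) e^{- x}}{3}
d/dx[G] - f(x) = - \frac{5}{3} != 0.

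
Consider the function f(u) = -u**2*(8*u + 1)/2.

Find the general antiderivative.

F(u) = -u**4 - u**3/6 + C

A candidate is checked by its d/du: the result must match f(u).
Check: d/du[-u**4 - u**3/6] = -4*u**3 - u**2/2, which equals f(u).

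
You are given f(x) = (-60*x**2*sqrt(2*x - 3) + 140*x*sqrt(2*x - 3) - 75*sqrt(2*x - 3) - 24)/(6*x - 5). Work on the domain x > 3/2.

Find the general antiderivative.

F(x) = -(2*x - 3)**(5/2) - 4*log(3*x - 5/2) + C

A first test for any F(x): its x-derivative must equal f(x) identically.
Check: d/dx[-(2*x - 3)**(5/2) - 4*log(3*x - 5/2)] = (-60*x**2*sqrt(2*x - 3) + 140*x*sqrt(2*x - 3) - 75*sqrt(2*x - 3) - 24)/(6*x - 5) = f(x).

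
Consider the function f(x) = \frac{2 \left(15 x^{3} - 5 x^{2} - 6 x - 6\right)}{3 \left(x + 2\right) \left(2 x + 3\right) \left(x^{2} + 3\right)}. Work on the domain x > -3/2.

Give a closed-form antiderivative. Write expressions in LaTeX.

An antiderivative is F(x) = - \frac{157 \log{\left(x + \frac{3}{2} \right)}}{21} + \frac{268 \log{\left(x + 2 \right)}}{21} - \frac{\log{\left(x^{2} + 3 \right)}}{7} - \frac{34 \sqrt{3} \operatorname{atan}{\left(\frac{\sqrt{3} x}{3} \right)}}{21}.

The denominator factors as 3 \left(x + 2\right) \left(2 x + 3\right) \left(x^{2} + 3\right); partial fractions split f into directly integrable pieces: - \frac{2 \left(x + 17\right)}{7 \left(x^{2} + 3\right)} - \frac{314}{21 \left(2 x + 3\right)} + \frac{268}{21 \left(x + 2\right)}.
Check: d/dx[- \frac{157 \log{\left(x + \frac{3}{2} \right)}}{21} + \frac{268 \log{\left(x + 2 \right)}}{21} - \frac{\log{\left(x^{2} + 3 \right)}}{7} - \frac{34 \sqrt{3} \operatorname{atan}{\left(\frac{\sqrt{3} x}{3} \right)}}{21}] = \frac{30 x^{3} - 10 x^{2} - 12 x - 12}{6 x^{4} + 21 x^{3} + 36 x^{2} + 63 x + 54}, which equals f(x).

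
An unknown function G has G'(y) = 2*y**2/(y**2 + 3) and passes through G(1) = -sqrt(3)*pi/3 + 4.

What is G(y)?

G(y) = 2*(y - sqrt(3)*atan(sqrt(3)*y/3) + 1)

Recover the given G'(y) by differentiating a candidate G(y); any mismatch rules it out.
A general antiderivative is 2*y - 2*sqrt(3)*atan(sqrt(3)*y/3) + C.
The condition gives C = -sqrt(3)*pi/3 + 4 - (-sqrt(3)*pi/3 + 2) = 2.
So G(y) = 2*(y - sqrt(3)*atan(sqrt(3)*y/3) + 1).
Check: d/dy[2*(y - sqrt(3)*atan(sqrt(3)*y/3) + 1)] = 2*y**2/(y**2 + 3) = G'(y).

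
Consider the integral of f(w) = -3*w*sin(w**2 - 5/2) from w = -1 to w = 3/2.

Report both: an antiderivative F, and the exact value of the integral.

Antiderivative: F(w) = 3*cos(w**2 - 5/2)/2; value = -3*cos(3/2)/2 + 3*cos(1/4)/2

The substitution u = w**2 - 5/2 works: f is exactly (dF/du)*(du/dw) for that inner function.
F(w) = 3*cos(w**2 - 5/2)/2 is an antiderivative of f.
Check: d/dw[3*cos(w**2 - 5/2)/2] = -3*w*sin(w**2 - 5/2) = f(w).
F(3/2) = 3*cos(1/4)/2; F(-1) = 3*cos(3/2)/2.
Integral = F(3/2) - F(-1) = -3*cos(3/2)/2 + 3*cos(1/4)/2.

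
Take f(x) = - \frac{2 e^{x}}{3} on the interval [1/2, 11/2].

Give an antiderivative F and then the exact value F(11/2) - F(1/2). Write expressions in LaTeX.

Recover f(x) by differentiating a candidate F(x); any mismatch rules it out.
F(x) = - \frac{2 e^{x}}{3} is an antiderivative of f.
Check: d/dx[- \frac{2 e^{x}}{3}] = - \frac{2 e^{x}}{3} = f(x).
F(11/2) = - \frac{2 e^{\frac{11}{2}}}{3}; F(1/2) = - \frac{2 e^{\frac{1}{2}}}{3}.
Integral = F(11/2) - F(1/2) = - \frac{2 e^{\frac{11}{2}}}{3} + \frac{2 e^{\frac{1}{2}}}{3}.

Antiderivative: F(x) = - \frac{2 e^{x}}{3}; value = - \frac{2 e^{\frac{11}{2}}}{3} + \frac{2 e^{\frac{1}{2}}}{3}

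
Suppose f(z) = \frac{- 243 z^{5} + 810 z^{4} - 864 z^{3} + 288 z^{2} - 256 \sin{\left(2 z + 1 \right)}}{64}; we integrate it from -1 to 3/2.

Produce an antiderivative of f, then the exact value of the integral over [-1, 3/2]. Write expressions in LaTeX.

A candidate is checked by its d/dz: the result must match f(z).
F(z) = - \frac{3 \left(\frac{3 z^{2}}{4} - z\right)^{3}}{2} + 2 \cos{\left(2 z + 1 \right)} is an antiderivative of f.
Check: d/dz[- \frac{3 \left(\frac{3 z^{2}}{4} - z\right)^{3}}{2} + 2 \cos{\left(2 z + 1 \right)}] = - \frac{243 z^{5}}{64} + \frac{405 z^{4}}{32} - \frac{27 z^{3}}{2} + \frac{9 z^{2}}{2} - 4 \sin{\left(2 z + 1 \right)}, which equals f(z).
F(3/2) = 2 \cos{\left(4 \right)} - \frac{81}{8192}; F(-1) = - \frac{1029}{128} + 2 \cos{\left(1 \right)}.
Integral = F(3/2) - F(-1) = 2 \cos{\left(4 \right)} - 2 \cos{\left(1 \right)} + \frac{65775}{8192}.

Antiderivative: F(z) = - \frac{3 \left(\frac{3 z^{2}}{4} - z\right)^{3}}{2} + 2 \cos{\left(2 z + 1 \right)}; value = 2 \cos{\left(4 \right)} - 2 \cos{\left(1 \right)} + \frac{65775}{8192}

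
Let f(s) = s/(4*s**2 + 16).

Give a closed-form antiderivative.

f matches the chain-rule pattern g'(h)*h' with inner function h(s) = s**2 + 4; substituting u = h(s) collapses the integral.
Check: d/ds[log(s**2 + 4)/8] = s/(4*s**2 + 16) = f(s).

An antiderivative is F(s) = log(s**2 + 4)/8.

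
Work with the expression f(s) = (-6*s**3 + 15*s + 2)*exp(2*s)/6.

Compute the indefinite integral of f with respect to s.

f has the shape u'v + uv' for u = -s**3/2 + 3*s**2/4 + s/2 - 1/12 and v = exp(2*s) — it is the derivative of the product u*v.
Check: d/ds[(-6*s**3 + 9*s**2 + 6*s - 1)*exp(2*s)/12] = -s**3*exp(2*s) + 5*s*exp(2*s)/2 + exp(2*s)/3, which equals f(s).

F(s) = (-6*s**3 + 9*s**2 + 6*s - 1)*exp(2*s)/12 + C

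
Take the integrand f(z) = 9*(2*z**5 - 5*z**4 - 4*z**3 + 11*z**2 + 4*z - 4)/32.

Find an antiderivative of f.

An antiderivative is F(z) = 3*(z - 2)**3*(z + 1)**3/32.

The substitution u = z**2/2 - z/2 - 1 works: f is exactly (dF/du)*(du/dz) for that inner function.
Check: d/dz[3*(z - 2)**3*(z + 1)**3/32] = 9*z**5/16 - 45*z**4/32 - 9*z**3/8 + 99*z**2/32 + 9*z/8 - 9/8, which equals f(z).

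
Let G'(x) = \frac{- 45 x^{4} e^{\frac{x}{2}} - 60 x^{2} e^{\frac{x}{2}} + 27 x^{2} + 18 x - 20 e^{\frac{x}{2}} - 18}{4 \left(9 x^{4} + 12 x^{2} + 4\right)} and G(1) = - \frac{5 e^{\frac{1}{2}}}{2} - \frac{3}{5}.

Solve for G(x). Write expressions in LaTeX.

Differentiate the proposed G(x) back; it has to land on the given G'(x).
A general antiderivative is \frac{- \frac{3 x}{2} - \frac{1}{2}}{2 x^{2} + \frac{4}{3}} - \frac{5 e^{\frac{x}{2}}}{2} + C.
The condition gives C = - \frac{5 e^{\frac{1}{2}}}{2} - \frac{3}{5} - (- \frac{5 e^{\frac{1}{2}}}{2} - \frac{3}{5}) = 0.
So G(x) = \frac{- 9 x - 10 \left(3 x^{2} + 2\right) e^{\frac{x}{2}} - 3}{4 \left(3 x^{2} + 2\right)}.
Check: d/dx[\frac{- 9 x - 10 \left(3 x^{2} + 2\right) e^{\frac{x}{2}} - 3}{4 \left(3 x^{2} + 2\right)}] = \frac{- 45 x^{4} e^{\frac{x}{2}} - 60 x^{2} e^{\frac{x}{2}} + 27 x^{2} + 18 x - 20 e^{\frac{x}{2}} - 18}{36 x^{4} + 48 x^{2} + 16}, which equals G'(x).

G(x) = \frac{- 9 x - 10 \left(3 x^{2} + 2\right) e^{\frac{x}{2}} - 3}{4 \left(3 x^{2} + 2\right)}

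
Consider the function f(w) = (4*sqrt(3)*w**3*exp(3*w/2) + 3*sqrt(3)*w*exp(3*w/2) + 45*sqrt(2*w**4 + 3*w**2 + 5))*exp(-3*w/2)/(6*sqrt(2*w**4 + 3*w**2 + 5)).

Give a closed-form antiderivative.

An antiderivative is F(w) = (sqrt(3)*sqrt(2*w**4 + 3*w**2 + 5)*exp(3*w/2) - 30)*exp(-3*w/2)/6.

Differentiate the proposed F(w) back; it has to land on f(w) exactly.
Check: d/dw[(sqrt(3)*sqrt(2*w**4 + 3*w**2 + 5)*exp(3*w/2) - 30)*exp(-3*w/2)/6] = (4*sqrt(3)*w**3*exp(3*w/2) + 3*sqrt(3)*w*exp(3*w/2) + 45*sqrt(2*w**4 + 3*w**2 + 5))*exp(-3*w/2)/(6*sqrt(2*w**4 + 3*w**2 + 5)) = f(w).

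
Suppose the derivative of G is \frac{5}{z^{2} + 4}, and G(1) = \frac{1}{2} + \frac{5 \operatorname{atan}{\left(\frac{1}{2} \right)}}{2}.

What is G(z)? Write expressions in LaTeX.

G(z) = \frac{5 \operatorname{atan}{\left(\frac{z}{2} \right)}}{2} + \frac{1}{2}

A first test for any G(z): its z-derivative must equal the given G'(z).
A general antiderivative is \frac{5 \operatorname{atan}{\left(\frac{z}{2} \right)}}{2} + C.
The condition gives C = \frac{1}{2} + \frac{5 \operatorname{atan}{\left(\frac{1}{2} \right)}}{2} - (\frac{5 \operatorname{atan}{\left(\frac{1}{2} \right)}}{2}) = \frac{1}{2}.
So G(z) = \frac{5 \operatorname{atan}{\left(\frac{z}{2} \right)}}{2} + \frac{1}{2}.
Check: d/dz[\frac{5 \operatorname{atan}{\left(\frac{z}{2} \right)}}{2} + \frac{1}{2}] = \frac{5}{z^{2} + 4} = G'(z).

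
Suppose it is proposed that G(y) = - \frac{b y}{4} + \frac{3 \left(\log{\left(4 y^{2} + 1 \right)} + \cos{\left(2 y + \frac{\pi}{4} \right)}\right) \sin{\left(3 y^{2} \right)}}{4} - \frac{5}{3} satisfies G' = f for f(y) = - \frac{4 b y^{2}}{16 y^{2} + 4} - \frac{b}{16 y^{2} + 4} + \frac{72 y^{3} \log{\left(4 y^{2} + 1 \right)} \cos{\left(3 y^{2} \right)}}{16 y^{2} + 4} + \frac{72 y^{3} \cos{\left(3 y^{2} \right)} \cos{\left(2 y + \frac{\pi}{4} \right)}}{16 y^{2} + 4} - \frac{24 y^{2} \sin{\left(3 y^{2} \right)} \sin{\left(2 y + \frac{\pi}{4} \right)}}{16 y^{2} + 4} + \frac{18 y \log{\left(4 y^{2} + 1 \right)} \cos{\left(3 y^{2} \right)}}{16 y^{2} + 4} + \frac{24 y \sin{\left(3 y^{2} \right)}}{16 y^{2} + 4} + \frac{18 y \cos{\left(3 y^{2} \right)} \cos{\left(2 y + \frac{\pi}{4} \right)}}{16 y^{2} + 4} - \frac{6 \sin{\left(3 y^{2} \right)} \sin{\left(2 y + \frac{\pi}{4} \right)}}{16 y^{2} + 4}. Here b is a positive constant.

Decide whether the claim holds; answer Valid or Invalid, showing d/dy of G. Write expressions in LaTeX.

Valid - the claim checks out under differentiation.

d/dy[G] = \frac{- 4 b y^{2} - b + 72 y^{3} \log{\left(4 y^{2} + 1 \right)} \cos{\left(3 y^{2} \right)} + 72 y^{3} \cos{\left(3 y^{2} \right)} \cos{\left(2 y + \frac{\pi}{4} \right)} - 24 y^{2} \sin{\left(3 y^{2} \right)} \sin{\left(2 y + \frac{\pi}{4} \right)} + 18 y \log{\left(4 y^{2} + 1 \right)} \cos{\left(3 y^{2} \right)} + 24 y \sin{\left(3 y^{2} \right)} + 18 y \cos{\left(3 y^{2} \right)} \cos{\left(2 y + \frac{\pi}{4} \right)} - 6 \sin{\left(3 y^{2} \right)} \sin{\left(2 y + \frac{\pi}{4} \right)}}{16 y^{2} + 4}
This equals f(y) exactly, so the claim holds.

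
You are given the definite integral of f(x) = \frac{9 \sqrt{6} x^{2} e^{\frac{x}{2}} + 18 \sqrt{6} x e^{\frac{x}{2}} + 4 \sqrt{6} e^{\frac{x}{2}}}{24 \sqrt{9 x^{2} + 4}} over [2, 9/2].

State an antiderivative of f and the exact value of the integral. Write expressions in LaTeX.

f has the shape u'v + uv' for u = \frac{\sqrt{\frac{3 x^{2}}{2} + \frac{2}{3}}}{2} and v = e^{\frac{x}{2}} — it is the derivative of the product u*v.
F(x) = \frac{\sqrt{6} \sqrt{9 x^{2} + 4} e^{\frac{x}{2}}}{12} is an antiderivative of f.
Check: d/dx[\frac{\sqrt{6} \sqrt{9 x^{2} + 4} e^{\frac{x}{2}}}{12}] = \frac{9 \sqrt{6} x^{2} e^{\frac{x}{2}} + 18 \sqrt{6} x e^{\frac{x}{2}} + 4 \sqrt{6} e^{\frac{x}{2}}}{24 \sqrt{9 x^{2} + 4}} = f(x).
F(9/2) = \frac{\sqrt{4470} e^{\frac{9}{4}}}{24}; F(2) = \frac{\sqrt{15} e}{3}.
Integral = F(9/2) - F(2) = - \frac{\sqrt{15} e}{3} + \frac{\sqrt{4470} e^{\frac{9}{4}}}{24}.

Antiderivative: F(x) = \frac{\sqrt{6} \sqrt{9 x^{2} + 4} e^{\frac{x}{2}}}{12}; value = - \frac{\sqrt{15} e}{3} + \frac{\sqrt{4470} e^{\frac{9}{4}}}{24}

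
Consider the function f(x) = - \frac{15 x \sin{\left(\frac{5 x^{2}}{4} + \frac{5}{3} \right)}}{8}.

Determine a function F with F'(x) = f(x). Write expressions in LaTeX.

An antiderivative is F(x) = \frac{3 \cos{\left(\frac{5 x^{2}}{4} + \frac{5}{3} \right)}}{4}.

f matches the chain-rule pattern g'(h)*h' with inner function h(x) = \frac{5 x^{2}}{4} + \frac{5}{3}; substituting u = h(x) collapses the integral.
Check: d/dx[\frac{3 \cos{\left(\frac{5 x^{2}}{4} + \frac{5}{3} \right)}}{4}] = - \frac{15 x \sin{\left(\frac{5 x^{2}}{4} + \frac{5}{3} \right)}}{8} = f(x).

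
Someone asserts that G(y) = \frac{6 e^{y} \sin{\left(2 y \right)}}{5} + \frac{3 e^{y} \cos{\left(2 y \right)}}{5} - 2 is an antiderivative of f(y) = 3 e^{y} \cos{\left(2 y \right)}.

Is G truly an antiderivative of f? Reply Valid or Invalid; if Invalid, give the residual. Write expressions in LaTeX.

Valid - differentiating G returns exactly f.

d/dy[G] = 3 e^{y} \cos{\left(2 y \right)}
This equals f(y) exactly, so the claim holds.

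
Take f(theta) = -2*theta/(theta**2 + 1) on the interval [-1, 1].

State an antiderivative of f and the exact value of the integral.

Antiderivative: F(theta) = -log(theta**2 + 1); value = 0

f matches the chain-rule pattern g'(h)*h' with inner function h(theta) = theta**2 + 1; substituting u = h(theta) collapses the integral.
F(theta) = -log(theta**2 + 1) is an antiderivative of f.
Check: d/dtheta[-log(theta**2 + 1)] = -2*theta/(theta**2 + 1) = f(theta).
F(1) = -log(2); F(-1) = -log(2).
Integral = F(1) - F(-1) = 0.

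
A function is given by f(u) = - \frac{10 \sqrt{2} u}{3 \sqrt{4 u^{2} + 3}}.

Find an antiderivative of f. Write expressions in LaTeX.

An antiderivative is F(u) = - \frac{5 \sqrt{2 u^{2} + \frac{3}{2}}}{3}.

The substitution w = 2 u^{2} + \frac{3}{2} works: f is exactly (dF/dw)*(dw/du) for that inner function.
Check: d/du[- \frac{5 \sqrt{2 u^{2} + \frac{3}{2}}}{3}] = - \frac{10 \sqrt{2} u}{3 \sqrt{4 u^{2} + 3}} = f(u).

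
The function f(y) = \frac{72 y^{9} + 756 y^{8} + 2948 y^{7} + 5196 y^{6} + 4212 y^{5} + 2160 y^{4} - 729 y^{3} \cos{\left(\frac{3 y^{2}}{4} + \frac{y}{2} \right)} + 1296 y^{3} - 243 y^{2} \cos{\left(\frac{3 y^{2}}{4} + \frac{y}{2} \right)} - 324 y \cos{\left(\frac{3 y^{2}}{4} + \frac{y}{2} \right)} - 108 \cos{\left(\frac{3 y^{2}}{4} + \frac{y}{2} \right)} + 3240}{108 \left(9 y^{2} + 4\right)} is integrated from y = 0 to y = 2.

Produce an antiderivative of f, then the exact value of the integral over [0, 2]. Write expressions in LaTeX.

Antiderivative: F(y) = \frac{y^{4} \left(- y - 3\right)^{4} - 54 \sin{\left(\frac{3 y^{2}}{4} + \frac{y}{2} \right)} + 540 \operatorname{atan}{\left(\frac{3 y}{2} \right)}}{108}; value = - \frac{\sin{\left(4 \right)}}{2} + 5 \operatorname{atan}{\left(3 \right)} + \frac{2500}{27}

An antiderivative F(y) passes only if d/dy[F] lands on f(y) exactly.
F(y) = \frac{y^{4} \left(- y - 3\right)^{4} - 54 \sin{\left(\frac{3 y^{2}}{4} + \frac{y}{2} \right)} + 540 \operatorname{atan}{\left(\frac{3 y}{2} \right)}}{108} is an antiderivative of f.
Check: d/dy[\frac{y^{4} \left(- y - 3\right)^{4} - 54 \sin{\left(\frac{3 y^{2}}{4} + \frac{y}{2} \right)} + 540 \operatorname{atan}{\left(\frac{3 y}{2} \right)}}{108}] = \frac{72 y^{9} + 756 y^{8} + 2948 y^{7} + 5196 y^{6} + 4212 y^{5} + 2160 y^{4} - 729 y^{3} \cos{\left(\frac{3 y^{2}}{4} + \frac{y}{2} \right)} + 1296 y^{3} - 243 y^{2} \cos{\left(\frac{3 y^{2}}{4} + \frac{y}{2} \right)} - 324 y \cos{\left(\frac{3 y^{2}}{4} + \frac{y}{2} \right)} - 108 \cos{\left(\frac{3 y^{2}}{4} + \frac{y}{2} \right)} + 3240}{972 y^{2} + 432}, which equals f(y).
F(2) = - \frac{\sin{\left(4 \right)}}{2} + 5 \operatorname{atan}{\left(3 \right)} + \frac{2500}{27}; F(0) = 0.
Integral = F(2) - F(0) = - \frac{\sin{\left(4 \right)}}{2} + 5 \operatorname{atan}{\left(3 \right)} + \frac{2500}{27}.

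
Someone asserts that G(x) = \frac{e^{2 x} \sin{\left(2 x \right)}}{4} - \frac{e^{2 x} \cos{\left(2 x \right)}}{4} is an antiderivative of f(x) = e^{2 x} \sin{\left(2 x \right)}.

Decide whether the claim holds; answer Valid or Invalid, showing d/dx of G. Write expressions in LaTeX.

d/dx[G] = e^{2 x} \sin{\left(2 x \right)}
This equals f(x) exactly, so the claim holds.

Valid - differentiating G returns exactly f.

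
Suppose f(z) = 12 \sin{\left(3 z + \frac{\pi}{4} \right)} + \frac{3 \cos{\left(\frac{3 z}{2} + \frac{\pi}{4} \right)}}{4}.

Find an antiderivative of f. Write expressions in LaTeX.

Integrate term by term and add the pieces.
Check: d/dz[\frac{\sin{\left(\frac{3 z}{2} + \frac{\pi}{4} \right)}}{2} - 4 \cos{\left(3 z + \frac{\pi}{4} \right)}] = 12 \sin{\left(3 z + \frac{\pi}{4} \right)} + \frac{3 \cos{\left(\frac{3 z}{2} + \frac{\pi}{4} \right)}}{4} = f(z).

An antiderivative is F(z) = \frac{\sin{\left(\frac{3 z}{2} + \frac{\pi}{4} \right)}}{2} - 4 \cos{\left(3 z + \frac{\pi}{4} \right)}.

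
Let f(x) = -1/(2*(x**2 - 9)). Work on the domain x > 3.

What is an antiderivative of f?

An antiderivative is F(x) = (-log(x - 3) + log(x + 3))/12.

The denominator factors as 2*(x - 3)*(x + 3); partial fractions split f into directly integrable pieces: 1/(12*(x + 3)) - 1/(12*(x - 3)).
Check: d/dx[(-log(x - 3) + log(x + 3))/12] = -1/(2*x**2 - 18), which equals f(x).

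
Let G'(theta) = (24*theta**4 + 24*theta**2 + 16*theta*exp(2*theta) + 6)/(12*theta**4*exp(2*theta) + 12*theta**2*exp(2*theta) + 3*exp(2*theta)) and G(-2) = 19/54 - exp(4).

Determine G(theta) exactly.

Differentiate the proposed G(theta) back; it has to land on the given G'(theta).
A general antiderivative is -exp(-2*theta) - 2/(3*(theta**2 + 1/2)) + C.
The condition gives C = 19/54 - exp(4) - (-exp(4) - 4/27) = 1/2.
So G(theta) = 1/2 - exp(-2*theta) - 2/(3*(theta**2 + 1/2)).
Check: d/dtheta[1/2 - exp(-2*theta) - 2/(3*(theta**2 + 1/2))] = (24*theta**4 + 24*theta**2 + 16*theta*exp(2*theta) + 6)/(12*theta**4*exp(2*theta) + 12*theta**2*exp(2*theta) + 3*exp(2*theta)) = G'(theta).

G(theta) = 1/2 - exp(-2*theta) - 2/(3*(theta**2 + 1/2))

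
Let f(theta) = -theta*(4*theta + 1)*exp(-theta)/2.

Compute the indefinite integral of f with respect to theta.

f has the shape u'v + uv' for u = 2*theta**2 + 9*theta/2 + 9/2 and v = exp(-theta) — it is the derivative of the product u*v.
Check: d/dtheta[2*theta**2*exp(-theta) + 9*theta*exp(-theta)/2 + 9*exp(-theta)/2] = (-4*theta**2 - theta)*exp(-theta)/2, which equals f(theta).

F(theta) = 2*theta**2*exp(-theta) + 9*theta*exp(-theta)/2 + 9*exp(-theta)/2 + C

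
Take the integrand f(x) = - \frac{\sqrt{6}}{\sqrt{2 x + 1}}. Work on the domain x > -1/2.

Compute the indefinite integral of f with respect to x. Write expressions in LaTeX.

F(x) = - \sqrt{6} \sqrt{2 x + 1} + C

For F(x) to be correct the identity F'(x) - f(x) = 0 must hold.
Check: d/dx[- \sqrt{6} \sqrt{2 x + 1}] = - \frac{\sqrt{6}}{\sqrt{2 x + 1}} = f(x).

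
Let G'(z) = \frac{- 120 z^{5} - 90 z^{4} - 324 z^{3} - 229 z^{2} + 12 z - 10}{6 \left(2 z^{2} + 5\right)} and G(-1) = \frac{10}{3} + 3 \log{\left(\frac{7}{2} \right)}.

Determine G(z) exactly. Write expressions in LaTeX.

G(z) = - \frac{5 z^{4}}{2} - \frac{5 z^{3}}{2} - z^{2} - \frac{z}{3} + 3 \log{\left(z^{2} + \frac{5}{2} \right)} + 4

Check a candidate G(z) by differentiating: d/dz[G] must match the given G'(z).
A general antiderivative is - \frac{5 z^{4}}{2} - \frac{5 z^{3}}{2} - z^{2} - \frac{z}{3} + 3 \log{\left(z^{2} + \frac{5}{2} \right)} + 2 + C.
The condition gives C = \frac{10}{3} + 3 \log{\left(\frac{7}{2} \right)} - (\frac{4}{3} + 3 \log{\left(\frac{7}{2} \right)}) = 2.
So G(z) = - \frac{5 z^{4}}{2} - \frac{5 z^{3}}{2} - z^{2} - \frac{z}{3} + 3 \log{\left(z^{2} + \frac{5}{2} \right)} + 4.
Check: d/dz[- \frac{5 z^{4}}{2} - \frac{5 z^{3}}{2} - z^{2} - \frac{z}{3} + 3 \log{\left(z^{2} + \frac{5}{2} \right)} + 4] = \frac{- 120 z^{5} - 90 z^{4} - 324 z^{3} - 229 z^{2} + 12 z - 10}{12 z^{2} + 30}, which equals G'(z).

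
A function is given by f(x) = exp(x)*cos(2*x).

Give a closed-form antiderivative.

A candidate is checked by its d/dx: the result must match f(x).
Check: d/dx[2*exp(x)*sin(2*x)/5 + exp(x)*cos(2*x)/5] = exp(x)*cos(2*x) = f(x).

An antiderivative is F(x) = 2*exp(x)*sin(2*x)/5 + exp(x)*cos(2*x)/5.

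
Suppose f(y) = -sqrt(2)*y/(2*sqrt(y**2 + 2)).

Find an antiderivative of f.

An antiderivative is F(y) = -sqrt(y**2/2 + 1).

f matches the chain-rule pattern g'(h)*h' with inner function h(y) = y**2/2 + 1; substituting u = h(y) collapses the integral.
Check: d/dy[-sqrt(y**2/2 + 1)] = -sqrt(2)*y/(2*sqrt(y**2 + 2)) = f(y).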